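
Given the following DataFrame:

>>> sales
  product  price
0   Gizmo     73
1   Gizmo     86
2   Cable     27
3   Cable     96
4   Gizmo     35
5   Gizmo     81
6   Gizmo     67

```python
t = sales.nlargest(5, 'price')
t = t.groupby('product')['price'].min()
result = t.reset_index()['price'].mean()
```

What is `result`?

take 5 rows with largest price:
  product  price
3   Cable     96
1   Gizmo     86
5   Gizmo     81
0   Gizmo     73
6   Gizmo     67
group by product, min of price:
product
Cable    96
Gizmo    67
Name: price, dtype: int64
reset_index():
  product  price
0   Cable     96
1   Gizmo     67

81.5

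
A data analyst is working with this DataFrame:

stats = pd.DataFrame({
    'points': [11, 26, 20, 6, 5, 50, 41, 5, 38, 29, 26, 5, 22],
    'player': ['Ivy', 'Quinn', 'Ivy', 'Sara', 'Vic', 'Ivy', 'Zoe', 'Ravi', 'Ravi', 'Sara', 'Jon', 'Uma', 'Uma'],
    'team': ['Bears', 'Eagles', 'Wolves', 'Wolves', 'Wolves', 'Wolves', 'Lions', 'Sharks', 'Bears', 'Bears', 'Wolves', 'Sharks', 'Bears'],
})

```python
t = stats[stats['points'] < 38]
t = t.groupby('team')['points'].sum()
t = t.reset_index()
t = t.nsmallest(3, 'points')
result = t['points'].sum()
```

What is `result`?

filter rows where points < 38:
    points player    team
0       11    Ivy   Bears
1       26  Quinn  Eagles
2       20    Ivy  Wolves
3        6   Sara  Wolves
4        5    Vic  Wolves
7        5   Ravi  Sharks
9       29   Sara   Bears
10      26    Jon  Wolves
11       5    Uma  Sharks
12      22    Uma   Bears
group by team, sum of points:
team
Bears     62
Eagles    26
Sharks    10
Wolves    57
Name: points, dtype: int64
reset_index():
     team  points
0   Bears      62
1  Eagles      26
2  Sharks      10
3  Wolves      57
take 3 rows with smallest points:
     team  points
2  Sharks      10
1  Eagles      26
3  Wolves      57
Hence 93.

93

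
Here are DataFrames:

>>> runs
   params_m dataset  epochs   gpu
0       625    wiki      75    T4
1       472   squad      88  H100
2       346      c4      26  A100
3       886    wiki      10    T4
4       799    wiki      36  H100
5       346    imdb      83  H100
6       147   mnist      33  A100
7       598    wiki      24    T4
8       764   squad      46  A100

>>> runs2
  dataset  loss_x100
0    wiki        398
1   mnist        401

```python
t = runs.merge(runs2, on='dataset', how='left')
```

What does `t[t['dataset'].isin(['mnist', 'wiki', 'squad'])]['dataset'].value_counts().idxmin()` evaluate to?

merge on 'dataset' (how='left') → 9 rows:
   params_m dataset  epochs   gpu  loss_x100
0       625    wiki      75    T4      398.0
1       472   squad      88  H100        NaN
2       346      c4      26  A100        NaN
3       886    wiki      10    T4      398.0
4       799    wiki      36  H100      398.0
5       346    imdb      83  H100        NaN
6       147   mnist      33  A100      401.0
7       598    wiki      24    T4      398.0
8       764   squad      46  A100        NaN
filter rows where dataset in ['mnist', 'wiki', 'squad']:
   params_m dataset  epochs   gpu  loss_x100
0       625    wiki      75    T4      398.0
1       472   squad      88  H100        NaN
3       886    wiki      10    T4      398.0
4       799    wiki      36  H100      398.0
6       147   mnist      33  A100      401.0
7       598    wiki      24    T4      398.0
8       764   squad      46  A100        NaN
value_counts of dataset:
dataset
wiki     4
squad    2
mnist    1
Name: count, dtype: int64

mnist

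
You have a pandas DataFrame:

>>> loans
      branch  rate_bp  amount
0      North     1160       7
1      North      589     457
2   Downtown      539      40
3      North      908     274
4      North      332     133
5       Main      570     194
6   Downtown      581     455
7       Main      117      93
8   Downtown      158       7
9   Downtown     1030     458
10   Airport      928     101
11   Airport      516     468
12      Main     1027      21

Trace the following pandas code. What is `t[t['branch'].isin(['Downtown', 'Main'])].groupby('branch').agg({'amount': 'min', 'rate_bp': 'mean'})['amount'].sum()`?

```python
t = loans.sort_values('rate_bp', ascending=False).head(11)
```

61

sort by rate_bp descending:
      branch  rate_bp  amount
0      North     1160       7
9   Downtown     1030     458
12      Main     1027      21
10   Airport      928     101
3      North      908     274
1      North      589     457
6   Downtown      581     455
5       Main      570     194
2   Downtown      539      40
11   Airport      516     468
4      North      332     133
8   Downtown      158       7
7       Main      117      93
take first 11 rows:
      branch  rate_bp  amount
0      North     1160       7
9   Downtown     1030     458
12      Main     1027      21
10   Airport      928     101
3      North      908     274
1      North      589     457
6   Downtown      581     455
5       Main      570     194
2   Downtown      539      40
11   Airport      516     468
4      North      332     133
filter rows where branch in ['Downtown', 'Main']:
      branch  rate_bp  amount
9   Downtown     1030     458
12      Main     1027      21
6   Downtown      581     455
5       Main      570     194
2   Downtown      539      40
group by branch: min(amount), mean(rate_bp):
          amount     rate_bp
branch                      
Downtown      40  716.666667
Main          21  798.500000
The sum of column 'amount' is 61.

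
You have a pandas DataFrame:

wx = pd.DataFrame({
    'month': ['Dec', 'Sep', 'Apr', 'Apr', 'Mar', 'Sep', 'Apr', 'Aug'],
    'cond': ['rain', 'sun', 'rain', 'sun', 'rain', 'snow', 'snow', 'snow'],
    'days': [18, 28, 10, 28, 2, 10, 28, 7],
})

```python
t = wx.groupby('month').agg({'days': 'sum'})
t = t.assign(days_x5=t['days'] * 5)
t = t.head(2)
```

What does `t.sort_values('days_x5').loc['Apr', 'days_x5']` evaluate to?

group by month, sum of days:
       days
month      
Apr      66
Aug       7
Dec      18
Mar       2
Sep      38
add column days_x5 = t['days'] * 5:
       days  days_x5
month               
Apr      66      330
Aug       7       35
Dec      18       90
Mar       2       10
Sep      38      190
take first 2 rows:
       days  days_x5
month               
Apr      66      330
Aug       7       35
sort by days_x5:
       days  days_x5
month               
Aug       7       35
Apr      66      330
Reading off the value at row 'Apr', column 'days_x5', we get 330.

330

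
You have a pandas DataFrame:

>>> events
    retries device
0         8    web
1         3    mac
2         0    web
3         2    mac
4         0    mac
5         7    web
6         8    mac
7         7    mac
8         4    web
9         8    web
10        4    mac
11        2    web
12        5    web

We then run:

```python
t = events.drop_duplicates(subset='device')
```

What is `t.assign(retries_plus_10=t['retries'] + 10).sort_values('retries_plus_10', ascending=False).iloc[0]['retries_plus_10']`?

drop duplicate device (keep=first):
   retries device
0        8    web
1        3    mac
add column retries_plus_10 = t['retries'] + 10:
   retries device  retries_plus_10
0        8    web               18
1        3    mac               13
sort by retries_plus_10 descending:
   retries device  retries_plus_10
0        8    web               18
1        3    mac               13
Reading off the value at position 0, column 'retries_plus_10', we get 18.

18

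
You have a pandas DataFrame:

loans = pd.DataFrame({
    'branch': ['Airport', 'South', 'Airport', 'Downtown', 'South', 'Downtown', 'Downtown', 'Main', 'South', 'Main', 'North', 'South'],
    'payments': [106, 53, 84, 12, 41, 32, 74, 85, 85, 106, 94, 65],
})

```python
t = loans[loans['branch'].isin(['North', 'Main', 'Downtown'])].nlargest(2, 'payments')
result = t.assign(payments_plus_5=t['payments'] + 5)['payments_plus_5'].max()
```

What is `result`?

filter rows where branch in ['North', 'Main', 'Downtown']:
      branch  payments
3   Downtown        12
5   Downtown        32
6   Downtown        74
7       Main        85
9       Main       106
10     North        94
take 2 rows with largest payments:
   branch  payments
9    Main       106
10  North        94
add column payments_plus_5 = t['payments'] + 5:
   branch  payments  payments_plus_5
9    Main       106              111
10  North        94               99
Reading off the max of column 'payments_plus_5', we get 111.

111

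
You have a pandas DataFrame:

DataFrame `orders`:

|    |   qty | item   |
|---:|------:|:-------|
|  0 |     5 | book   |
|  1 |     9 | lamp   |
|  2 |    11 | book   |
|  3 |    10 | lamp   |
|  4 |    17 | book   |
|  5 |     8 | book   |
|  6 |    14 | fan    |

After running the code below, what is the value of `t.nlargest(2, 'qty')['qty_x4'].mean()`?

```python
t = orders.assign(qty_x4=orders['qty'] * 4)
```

add column qty_x4 = orders['qty'] * 4:
   qty  item  qty_x4
0    5  book      20
1    9  lamp      36
2   11  book      44
3   10  lamp      40
4   17  book      68
5    8  book      32
6   14   fan      56
take 2 rows with largest qty:
   qty  item  qty_x4
4   17  book      68
6   14   fan      56
mean of column 'qty_x4' → 62.0

62.0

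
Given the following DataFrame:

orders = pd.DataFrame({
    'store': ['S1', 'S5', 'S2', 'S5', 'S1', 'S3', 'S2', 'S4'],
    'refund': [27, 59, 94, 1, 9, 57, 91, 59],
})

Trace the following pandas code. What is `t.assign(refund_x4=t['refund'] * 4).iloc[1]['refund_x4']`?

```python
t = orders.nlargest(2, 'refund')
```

364

take 2 rows with largest refund:
  store  refund
2    S2      94
6    S2      91
add column refund_x4 = t['refund'] * 4:
  store  refund  refund_x4
2    S2      94        376
6    S2      91        364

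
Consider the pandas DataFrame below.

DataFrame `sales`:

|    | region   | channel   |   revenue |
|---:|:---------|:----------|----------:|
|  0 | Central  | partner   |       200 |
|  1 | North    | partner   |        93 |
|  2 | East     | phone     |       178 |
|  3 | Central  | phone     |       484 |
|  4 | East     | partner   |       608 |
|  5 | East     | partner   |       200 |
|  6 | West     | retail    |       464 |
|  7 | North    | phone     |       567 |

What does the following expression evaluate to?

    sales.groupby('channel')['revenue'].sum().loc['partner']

1101

group by channel, sum of revenue:
channel
partner    1101
phone      1229
retail      464
Name: revenue, dtype: int64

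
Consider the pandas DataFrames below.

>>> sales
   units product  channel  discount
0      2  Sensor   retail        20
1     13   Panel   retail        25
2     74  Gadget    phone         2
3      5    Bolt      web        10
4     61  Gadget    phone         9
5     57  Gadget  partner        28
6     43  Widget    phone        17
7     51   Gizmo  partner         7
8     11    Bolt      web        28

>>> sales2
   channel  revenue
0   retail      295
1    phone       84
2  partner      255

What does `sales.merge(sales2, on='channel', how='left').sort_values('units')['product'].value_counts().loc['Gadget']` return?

3

merge on 'channel' (how='left') → 9 rows:
   units product  channel  discount  revenue
0      2  Sensor   retail        20    295.0
1     13   Panel   retail        25    295.0
2     74  Gadget    phone         2     84.0
3      5    Bolt      web        10      NaN
4     61  Gadget    phone         9     84.0
5     57  Gadget  partner        28    255.0
6     43  Widget    phone        17     84.0
7     51   Gizmo  partner         7    255.0
8     11    Bolt      web        28      NaN
sort by units:
   units product  channel  discount  revenue
0      2  Sensor   retail        20    295.0
3      5    Bolt      web        10      NaN
8     11    Bolt      web        28      NaN
1     13   Panel   retail        25    295.0
6     43  Widget    phone        17     84.0
7     51   Gizmo  partner         7    255.0
5     57  Gadget  partner        28    255.0
4     61  Gadget    phone         9     84.0
2     74  Gadget    phone         2     84.0
value_counts of product:
product
Gadget    3
Bolt      2
Sensor    1
Panel     1
Widget    1
Gizmo     1
Name: count, dtype: int64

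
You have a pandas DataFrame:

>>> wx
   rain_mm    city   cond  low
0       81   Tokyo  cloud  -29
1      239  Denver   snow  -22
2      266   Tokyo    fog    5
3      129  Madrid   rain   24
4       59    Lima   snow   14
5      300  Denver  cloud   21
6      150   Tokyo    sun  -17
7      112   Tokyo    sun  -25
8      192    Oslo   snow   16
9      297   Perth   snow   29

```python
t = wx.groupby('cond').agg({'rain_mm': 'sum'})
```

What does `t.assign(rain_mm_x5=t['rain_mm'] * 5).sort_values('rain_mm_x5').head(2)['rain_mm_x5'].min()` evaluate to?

645

group by cond, sum of rain_mm:
       rain_mm
cond          
cloud      381
fog        266
rain       129
snow       787
sun        262
add column rain_mm_x5 = t['rain_mm'] * 5:
       rain_mm  rain_mm_x5
cond                      
cloud      381        1905
fog        266        1330
rain       129         645
snow       787        3935
sun        262        1310
sort by rain_mm_x5:
       rain_mm  rain_mm_x5
cond                      
rain       129         645
sun        262        1310
fog        266        1330
cloud      381        1905
snow       787        3935
take first 2 rows:
      rain_mm  rain_mm_x5
cond                     
rain      129         645
sun       262        1310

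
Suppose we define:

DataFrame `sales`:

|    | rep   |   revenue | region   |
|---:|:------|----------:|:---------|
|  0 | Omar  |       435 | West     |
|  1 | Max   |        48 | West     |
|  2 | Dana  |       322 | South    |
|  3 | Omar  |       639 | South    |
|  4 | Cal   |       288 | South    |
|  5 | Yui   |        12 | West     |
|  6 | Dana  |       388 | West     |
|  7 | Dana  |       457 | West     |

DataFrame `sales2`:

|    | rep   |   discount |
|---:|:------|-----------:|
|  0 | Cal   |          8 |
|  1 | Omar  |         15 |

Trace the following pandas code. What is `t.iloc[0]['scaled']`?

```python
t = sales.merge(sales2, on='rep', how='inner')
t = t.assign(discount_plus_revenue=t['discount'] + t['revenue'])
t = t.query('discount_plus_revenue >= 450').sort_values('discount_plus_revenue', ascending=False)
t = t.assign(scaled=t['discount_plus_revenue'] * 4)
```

merge on 'rep' (how='inner') → 3 rows:
    rep  revenue region  discount
0  Omar      435   West        15
1  Omar      639  South        15
2   Cal      288  South         8
add column discount_plus_revenue = t['discount'] + t['revenue']:
    rep  revenue region  discount  discount_plus_revenue
0  Omar      435   West        15                    450
1  Omar      639  South        15                    654
2   Cal      288  South         8                    296
filter rows where discount_plus_revenue >= 450:
    rep  revenue region  discount  discount_plus_revenue
0  Omar      435   West        15                    450
1  Omar      639  South        15                    654
sort by discount_plus_revenue descending:
    rep  revenue region  discount  discount_plus_revenue
1  Omar      639  South        15                    654
0  Omar      435   West        15                    450
add column scaled = t['discount_plus_revenue'] * 4:
    rep  revenue region  discount  discount_plus_revenue  scaled
1  Omar      639  South        15                    654    2616
0  Omar      435   West        15                    450    1800

2616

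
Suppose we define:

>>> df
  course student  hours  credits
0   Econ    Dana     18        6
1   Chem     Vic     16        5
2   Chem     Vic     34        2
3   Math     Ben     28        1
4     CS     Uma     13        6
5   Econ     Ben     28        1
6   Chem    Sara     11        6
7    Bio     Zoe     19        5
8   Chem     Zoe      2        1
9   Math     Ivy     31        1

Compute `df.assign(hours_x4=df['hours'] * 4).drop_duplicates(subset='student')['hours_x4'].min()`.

add column hours_x4 = df['hours'] * 4:
  course student  hours  credits  hours_x4
0   Econ    Dana     18        6        72
1   Chem     Vic     16        5        64
2   Chem     Vic     34        2       136
3   Math     Ben     28        1       112
4     CS     Uma     13        6        52
5   Econ     Ben     28        1       112
6   Chem    Sara     11        6        44
7    Bio     Zoe     19        5        76
8   Chem     Zoe      2        1         8
9   Math     Ivy     31        1       124
drop duplicate student (keep=first):
  course student  hours  credits  hours_x4
0   Econ    Dana     18        6        72
1   Chem     Vic     16        5        64
3   Math     Ben     28        1       112
4     CS     Uma     13        6        52
6   Chem    Sara     11        6        44
7    Bio     Zoe     19        5        76
9   Math     Ivy     31        1       124
The min of column 'hours_x4' is 44.

44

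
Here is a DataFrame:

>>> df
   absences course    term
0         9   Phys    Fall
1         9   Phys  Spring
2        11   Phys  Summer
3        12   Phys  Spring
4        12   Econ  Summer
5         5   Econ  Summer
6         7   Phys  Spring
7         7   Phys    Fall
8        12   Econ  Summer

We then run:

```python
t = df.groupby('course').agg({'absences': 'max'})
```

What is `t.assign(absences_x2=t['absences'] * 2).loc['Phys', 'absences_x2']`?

group by course, max of absences:
        absences
course          
Econ          12
Phys          12
add column absences_x2 = t['absences'] * 2:
        absences  absences_x2
course                       
Econ          12           24
Phys          12           24
Finally, value at row 'Phys', column 'absences_x2' = 24.

24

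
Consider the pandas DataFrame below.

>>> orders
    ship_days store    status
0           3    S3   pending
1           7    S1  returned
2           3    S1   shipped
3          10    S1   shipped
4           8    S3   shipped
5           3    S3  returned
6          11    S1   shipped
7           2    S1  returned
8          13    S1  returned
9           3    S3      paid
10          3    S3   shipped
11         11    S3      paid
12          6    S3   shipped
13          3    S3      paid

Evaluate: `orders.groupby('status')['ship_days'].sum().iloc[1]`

group by status, sum of ship_days:
status
paid        17
pending      3
returned    25
shipped     41
Name: ship_days, dtype: int64
Then the value at position 1: 3

3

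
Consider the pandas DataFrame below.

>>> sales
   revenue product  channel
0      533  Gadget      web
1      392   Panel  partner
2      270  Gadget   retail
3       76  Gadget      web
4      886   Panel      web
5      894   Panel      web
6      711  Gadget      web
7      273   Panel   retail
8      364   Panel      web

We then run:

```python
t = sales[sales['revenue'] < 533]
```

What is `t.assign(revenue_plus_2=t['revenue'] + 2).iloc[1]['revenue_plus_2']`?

filter rows where revenue < 533:
   revenue product  channel
1      392   Panel  partner
2      270  Gadget   retail
3       76  Gadget      web
7      273   Panel   retail
8      364   Panel      web
add column revenue_plus_2 = t['revenue'] + 2:
   revenue product  channel  revenue_plus_2
1      392   Panel  partner             394
2      270  Gadget   retail             272
3       76  Gadget      web              78
7      273   Panel   retail             275
8      364   Panel      web             366
Taking the value at position 1, column 'revenue_plus_2' gives 272.

272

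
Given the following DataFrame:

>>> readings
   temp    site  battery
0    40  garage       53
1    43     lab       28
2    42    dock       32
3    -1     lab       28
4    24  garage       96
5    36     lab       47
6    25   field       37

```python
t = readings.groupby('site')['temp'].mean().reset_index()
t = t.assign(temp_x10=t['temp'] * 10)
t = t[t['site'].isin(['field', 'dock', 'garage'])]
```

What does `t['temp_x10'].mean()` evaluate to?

330.0

group by site, mean of temp:
site
dock      42.0
field     25.0
garage    32.0
lab       26.0
Name: temp, dtype: float64
reset_index():
     site  temp
0    dock  42.0
1   field  25.0
2  garage  32.0
3     lab  26.0
add column temp_x10 = t['temp'] * 10:
     site  temp  temp_x10
0    dock  42.0     420.0
1   field  25.0     250.0
2  garage  32.0     320.0
3     lab  26.0     260.0
filter rows where site in ['field', 'dock', 'garage']:
     site  temp  temp_x10
0    dock  42.0     420.0
1   field  25.0     250.0
2  garage  32.0     320.0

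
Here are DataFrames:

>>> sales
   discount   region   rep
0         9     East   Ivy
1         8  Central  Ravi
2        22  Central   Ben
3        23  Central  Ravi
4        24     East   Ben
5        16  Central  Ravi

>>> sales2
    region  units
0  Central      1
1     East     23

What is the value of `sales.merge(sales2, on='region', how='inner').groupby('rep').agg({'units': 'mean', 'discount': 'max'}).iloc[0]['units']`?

12.0

merge on 'region' (how='inner') → 6 rows:
   discount   region   rep  units
0         9     East   Ivy     23
1         8  Central  Ravi      1
2        22  Central   Ben      1
3        23  Central  Ravi      1
4        24     East   Ben     23
5        16  Central  Ravi      1
group by rep: mean(units), max(discount):
      units  discount
rep                  
Ben    12.0        24
Ivy    23.0         9
Ravi    1.0        23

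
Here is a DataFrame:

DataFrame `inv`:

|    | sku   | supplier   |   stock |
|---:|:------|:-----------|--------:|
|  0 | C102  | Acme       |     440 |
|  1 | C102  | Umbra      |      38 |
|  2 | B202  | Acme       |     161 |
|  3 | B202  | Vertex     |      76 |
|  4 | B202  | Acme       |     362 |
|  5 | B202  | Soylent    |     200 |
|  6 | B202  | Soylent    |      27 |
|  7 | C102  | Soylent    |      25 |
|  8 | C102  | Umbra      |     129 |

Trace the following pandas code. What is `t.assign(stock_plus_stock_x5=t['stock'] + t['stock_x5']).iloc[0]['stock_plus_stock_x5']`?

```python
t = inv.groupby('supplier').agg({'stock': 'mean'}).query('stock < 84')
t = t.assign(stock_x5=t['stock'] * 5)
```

501.0

group by supplier, mean of stock:
          stock
supplier       
Acme      321.0
Soylent    84.0
Umbra      83.5
Vertex     76.0
filter rows where stock < 84:
          stock
supplier       
Umbra      83.5
Vertex     76.0
add column stock_x5 = t['stock'] * 5:
          stock  stock_x5
supplier                 
Umbra      83.5     417.5
Vertex     76.0     380.0
add column stock_plus_stock_x5 = t['stock'] + t['stock_x5']:
          stock  stock_x5  stock_plus_stock_x5
supplier                                      
Umbra      83.5     417.5                501.0
Vertex     76.0     380.0                456.0
Reading off the value at position 0, column 'stock_plus_stock_x5', we get 501.0.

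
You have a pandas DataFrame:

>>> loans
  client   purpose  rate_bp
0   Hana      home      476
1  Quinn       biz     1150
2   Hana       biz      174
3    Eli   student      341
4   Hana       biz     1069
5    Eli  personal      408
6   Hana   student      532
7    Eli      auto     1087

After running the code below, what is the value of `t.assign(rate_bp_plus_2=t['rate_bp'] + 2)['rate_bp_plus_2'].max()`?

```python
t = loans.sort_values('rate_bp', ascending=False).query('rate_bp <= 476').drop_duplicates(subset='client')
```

478

sort by rate_bp descending:
  client   purpose  rate_bp
1  Quinn       biz     1150
7    Eli      auto     1087
4   Hana       biz     1069
6   Hana   student      532
0   Hana      home      476
5    Eli  personal      408
3    Eli   student      341
2   Hana       biz      174
filter rows where rate_bp <= 476:
  client   purpose  rate_bp
0   Hana      home      476
5    Eli  personal      408
3    Eli   student      341
2   Hana       biz      174
drop duplicate client (keep=first):
  client   purpose  rate_bp
0   Hana      home      476
5    Eli  personal      408
add column rate_bp_plus_2 = t['rate_bp'] + 2:
  client   purpose  rate_bp  rate_bp_plus_2
0   Hana      home      476             478
5    Eli  personal      408             410
Reading off the max of column 'rate_bp_plus_2', we get 478.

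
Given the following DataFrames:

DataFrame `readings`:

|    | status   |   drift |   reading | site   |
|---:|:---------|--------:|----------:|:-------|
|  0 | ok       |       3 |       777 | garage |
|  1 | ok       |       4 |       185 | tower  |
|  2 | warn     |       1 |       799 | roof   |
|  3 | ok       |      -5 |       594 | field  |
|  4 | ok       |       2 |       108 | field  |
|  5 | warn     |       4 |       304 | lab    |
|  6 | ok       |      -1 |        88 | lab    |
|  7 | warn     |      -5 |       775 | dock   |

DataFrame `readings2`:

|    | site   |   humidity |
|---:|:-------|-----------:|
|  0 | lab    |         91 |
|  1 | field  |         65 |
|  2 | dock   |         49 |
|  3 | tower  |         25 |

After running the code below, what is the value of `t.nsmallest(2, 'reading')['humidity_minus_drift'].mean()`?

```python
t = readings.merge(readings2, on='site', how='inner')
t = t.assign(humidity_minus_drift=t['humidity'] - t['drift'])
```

77.5

merge on 'site' (how='inner') → 6 rows:
  status  drift  reading   site  humidity
0     ok      4      185  tower        25
1     ok     -5      594  field        65
2     ok      2      108  field        65
3   warn      4      304    lab        91
4     ok     -1       88    lab        91
5   warn     -5      775   dock        49
add column humidity_minus_drift = t['humidity'] - t['drift']:
  status  drift  reading   site  humidity  humidity_minus_drift
0     ok      4      185  tower        25                    21
1     ok     -5      594  field        65                    70
2     ok      2      108  field        65                    63
3   warn      4      304    lab        91                    87
4     ok     -1       88    lab        91                    92
5   warn     -5      775   dock        49                    54
take 2 rows with smallest reading:
  status  drift  reading   site  humidity  humidity_minus_drift
4     ok     -1       88    lab        91                    92
2     ok      2      108  field        65                    63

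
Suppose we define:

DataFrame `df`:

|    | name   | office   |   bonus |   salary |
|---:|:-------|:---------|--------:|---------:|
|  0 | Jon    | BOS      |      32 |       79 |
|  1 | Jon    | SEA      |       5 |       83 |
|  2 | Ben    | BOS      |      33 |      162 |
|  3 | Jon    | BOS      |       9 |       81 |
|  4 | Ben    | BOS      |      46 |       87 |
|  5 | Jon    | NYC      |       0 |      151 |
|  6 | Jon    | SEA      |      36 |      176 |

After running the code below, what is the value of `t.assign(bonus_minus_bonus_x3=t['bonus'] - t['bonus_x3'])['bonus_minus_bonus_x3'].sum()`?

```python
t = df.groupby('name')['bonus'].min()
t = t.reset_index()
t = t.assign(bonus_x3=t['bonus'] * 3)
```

-66

group by name, min of bonus:
name
Ben    33
Jon     0
Name: bonus, dtype: int64
reset_index():
  name  bonus
0  Ben     33
1  Jon      0
add column bonus_x3 = t['bonus'] * 3:
  name  bonus  bonus_x3
0  Ben     33        99
1  Jon      0         0
add column bonus_minus_bonus_x3 = t['bonus'] - t['bonus_x3']:
  name  bonus  bonus_x3  bonus_minus_bonus_x3
0  Ben     33        99                   -66
1  Jon      0         0                     0
Hence -66.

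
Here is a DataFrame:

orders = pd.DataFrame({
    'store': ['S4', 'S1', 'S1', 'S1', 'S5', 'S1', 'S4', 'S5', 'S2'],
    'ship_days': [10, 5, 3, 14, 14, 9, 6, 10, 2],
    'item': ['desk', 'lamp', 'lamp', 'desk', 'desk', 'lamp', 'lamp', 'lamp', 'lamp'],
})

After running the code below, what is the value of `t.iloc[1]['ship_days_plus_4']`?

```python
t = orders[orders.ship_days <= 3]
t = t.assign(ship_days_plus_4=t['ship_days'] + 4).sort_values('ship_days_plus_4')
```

7

filter rows where ship_days <= 3:
  store  ship_days  item
2    S1          3  lamp
8    S2          2  lamp
add column ship_days_plus_4 = t['ship_days'] + 4:
  store  ship_days  item  ship_days_plus_4
2    S1          3  lamp                 7
8    S2          2  lamp                 6
sort by ship_days_plus_4:
  store  ship_days  item  ship_days_plus_4
8    S2          2  lamp                 6
2    S1          3  lamp                 7
Taking the value at position 1, column 'ship_days_plus_4' gives 7.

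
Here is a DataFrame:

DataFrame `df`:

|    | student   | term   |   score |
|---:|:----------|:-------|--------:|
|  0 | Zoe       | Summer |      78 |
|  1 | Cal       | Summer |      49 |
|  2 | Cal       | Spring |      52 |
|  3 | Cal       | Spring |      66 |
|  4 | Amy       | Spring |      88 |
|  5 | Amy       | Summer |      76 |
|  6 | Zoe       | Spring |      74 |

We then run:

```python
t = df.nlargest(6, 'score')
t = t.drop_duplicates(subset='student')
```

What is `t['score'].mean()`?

take 6 rows with largest score:
  student    term  score
4     Amy  Spring     88
0     Zoe  Summer     78
5     Amy  Summer     76
6     Zoe  Spring     74
3     Cal  Spring     66
2     Cal  Spring     52
drop duplicate student (keep=first):
  student    term  score
4     Amy  Spring     88
0     Zoe  Summer     78
3     Cal  Spring     66

77.3333333333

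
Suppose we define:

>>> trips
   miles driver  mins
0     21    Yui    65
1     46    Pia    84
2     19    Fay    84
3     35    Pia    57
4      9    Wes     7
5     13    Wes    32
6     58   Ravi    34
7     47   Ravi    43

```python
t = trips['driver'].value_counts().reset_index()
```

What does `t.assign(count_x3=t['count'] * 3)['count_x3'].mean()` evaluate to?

value_counts of driver:
driver
Pia     2
Wes     2
Ravi    2
Yui     1
Fay     1
Name: count, dtype: int64
reset_index():
  driver  count
0    Pia      2
1    Wes      2
2   Ravi      2
3    Yui      1
4    Fay      1
add column count_x3 = t['count'] * 3:
  driver  count  count_x3
0    Pia      2         6
1    Wes      2         6
2   Ravi      2         6
3    Yui      1         3
4    Fay      1         3
mean of column 'count_x3' → 4.8

4.8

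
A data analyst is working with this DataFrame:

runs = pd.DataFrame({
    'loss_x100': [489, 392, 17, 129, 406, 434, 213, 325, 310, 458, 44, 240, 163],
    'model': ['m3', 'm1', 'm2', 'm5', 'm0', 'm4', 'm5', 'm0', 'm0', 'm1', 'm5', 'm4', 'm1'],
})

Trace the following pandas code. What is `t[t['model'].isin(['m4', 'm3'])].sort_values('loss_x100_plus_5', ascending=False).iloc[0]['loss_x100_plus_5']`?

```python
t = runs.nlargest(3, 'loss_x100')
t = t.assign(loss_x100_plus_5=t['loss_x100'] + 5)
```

494

take 3 rows with largest loss_x100:
   loss_x100 model
0        489    m3
9        458    m1
5        434    m4
add column loss_x100_plus_5 = t['loss_x100'] + 5:
   loss_x100 model  loss_x100_plus_5
0        489    m3               494
9        458    m1               463
5        434    m4               439
filter rows where model in ['m4', 'm3']:
   loss_x100 model  loss_x100_plus_5
0        489    m3               494
5        434    m4               439
sort by loss_x100_plus_5 descending:
   loss_x100 model  loss_x100_plus_5
0        489    m3               494
5        434    m4               439
So iloc[0]['loss_x100_plus_5'] = 494.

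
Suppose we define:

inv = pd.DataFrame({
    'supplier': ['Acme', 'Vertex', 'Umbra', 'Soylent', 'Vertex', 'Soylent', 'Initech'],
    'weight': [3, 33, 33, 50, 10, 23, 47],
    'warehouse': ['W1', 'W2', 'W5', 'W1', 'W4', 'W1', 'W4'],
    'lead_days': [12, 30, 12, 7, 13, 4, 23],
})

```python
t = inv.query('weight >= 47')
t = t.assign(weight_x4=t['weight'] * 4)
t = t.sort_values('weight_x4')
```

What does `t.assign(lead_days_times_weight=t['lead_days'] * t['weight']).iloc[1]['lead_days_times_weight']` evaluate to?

350

filter rows where weight >= 47:
  supplier  weight warehouse  lead_days
3  Soylent      50        W1          7
6  Initech      47        W4         23
add column weight_x4 = t['weight'] * 4:
  supplier  weight warehouse  lead_days  weight_x4
3  Soylent      50        W1          7        200
6  Initech      47        W4         23        188
sort by weight_x4:
  supplier  weight warehouse  lead_days  weight_x4
6  Initech      47        W4         23        188
3  Soylent      50        W1          7        200
add column lead_days_times_weight = t['lead_days'] * t['weight']:
  supplier  weight warehouse  lead_days  weight_x4  lead_days_times_weight
6  Initech      47        W4         23        188                    1081
3  Soylent      50        W1          7        200                     350
value at position 1, column 'lead_days_times_weight' → 350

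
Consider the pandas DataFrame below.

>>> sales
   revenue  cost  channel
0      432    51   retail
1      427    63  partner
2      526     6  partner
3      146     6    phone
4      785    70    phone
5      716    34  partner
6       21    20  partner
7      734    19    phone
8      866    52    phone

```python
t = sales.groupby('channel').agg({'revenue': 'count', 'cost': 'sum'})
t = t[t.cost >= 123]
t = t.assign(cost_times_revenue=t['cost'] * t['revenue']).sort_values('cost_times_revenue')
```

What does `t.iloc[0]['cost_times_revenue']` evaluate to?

492

group by channel: count(revenue), sum(cost):
         revenue  cost
channel               
partner        4   123
phone          4   147
retail         1    51
filter rows where cost >= 123:
         revenue  cost
channel               
partner        4   123
phone          4   147
add column cost_times_revenue = t['cost'] * t['revenue']:
         revenue  cost  cost_times_revenue
channel                                   
partner        4   123                 492
phone          4   147                 588
sort by cost_times_revenue:
         revenue  cost  cost_times_revenue
channel                                   
partner        4   123                 492
phone          4   147                 588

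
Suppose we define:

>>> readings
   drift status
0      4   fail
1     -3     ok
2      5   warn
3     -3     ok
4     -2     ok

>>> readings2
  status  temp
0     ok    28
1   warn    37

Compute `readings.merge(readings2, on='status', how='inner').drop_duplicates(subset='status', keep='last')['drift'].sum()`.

merge on 'status' (how='inner') → 4 rows:
   drift status  temp
0     -3     ok    28
1      5   warn    37
2     -3     ok    28
3     -2     ok    28
drop duplicate status (keep=last):
   drift status  temp
1      5   warn    37
3     -2     ok    28
The sum of column 'drift' is 3.

3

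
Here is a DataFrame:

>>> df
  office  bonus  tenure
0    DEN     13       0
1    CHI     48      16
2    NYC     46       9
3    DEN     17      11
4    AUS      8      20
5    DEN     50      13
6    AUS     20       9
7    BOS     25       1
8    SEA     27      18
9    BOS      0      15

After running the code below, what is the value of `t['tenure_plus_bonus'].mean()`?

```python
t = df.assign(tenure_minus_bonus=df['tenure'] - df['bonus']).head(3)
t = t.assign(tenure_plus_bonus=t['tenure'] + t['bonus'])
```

44.0

add column tenure_minus_bonus = df['tenure'] - df['bonus']:
  office  bonus  tenure  tenure_minus_bonus
0    DEN     13       0                 -13
1    CHI     48      16                 -32
2    NYC     46       9                 -37
3    DEN     17      11                  -6
4    AUS      8      20                  12
5    DEN     50      13                 -37
6    AUS     20       9                 -11
7    BOS     25       1                 -24
8    SEA     27      18                  -9
9    BOS      0      15                  15
take first 3 rows:
  office  bonus  tenure  tenure_minus_bonus
0    DEN     13       0                 -13
1    CHI     48      16                 -32
2    NYC     46       9                 -37
add column tenure_plus_bonus = t['tenure'] + t['bonus']:
  office  bonus  tenure  tenure_minus_bonus  tenure_plus_bonus
0    DEN     13       0                 -13                 13
1    CHI     48      16                 -32                 64
2    NYC     46       9                 -37                 55
So mean() = 44.0.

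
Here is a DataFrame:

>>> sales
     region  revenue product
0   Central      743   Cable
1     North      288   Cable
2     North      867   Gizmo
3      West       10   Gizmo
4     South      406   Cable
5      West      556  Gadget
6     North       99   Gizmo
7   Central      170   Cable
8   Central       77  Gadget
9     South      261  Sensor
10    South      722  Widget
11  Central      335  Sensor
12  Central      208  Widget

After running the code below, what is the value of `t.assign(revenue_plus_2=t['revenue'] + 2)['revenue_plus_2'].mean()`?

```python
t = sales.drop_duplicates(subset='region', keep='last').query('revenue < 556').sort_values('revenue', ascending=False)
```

155.5

drop duplicate region (keep=last):
     region  revenue product
5      West      556  Gadget
6     North       99   Gizmo
10    South      722  Widget
12  Central      208  Widget
filter rows where revenue < 556:
     region  revenue product
6     North       99   Gizmo
12  Central      208  Widget
sort by revenue descending:
     region  revenue product
12  Central      208  Widget
6     North       99   Gizmo
add column revenue_plus_2 = t['revenue'] + 2:
     region  revenue product  revenue_plus_2
12  Central      208  Widget             210
6     North       99   Gizmo             101
Hence 155.5.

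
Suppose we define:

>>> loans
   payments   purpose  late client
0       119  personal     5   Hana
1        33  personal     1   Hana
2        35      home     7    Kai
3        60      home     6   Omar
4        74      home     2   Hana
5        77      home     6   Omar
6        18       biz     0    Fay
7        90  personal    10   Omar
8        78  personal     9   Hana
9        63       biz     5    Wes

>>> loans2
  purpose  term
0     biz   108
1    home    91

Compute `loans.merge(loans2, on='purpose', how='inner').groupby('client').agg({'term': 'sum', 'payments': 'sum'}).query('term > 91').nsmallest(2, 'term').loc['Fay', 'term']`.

108

merge on 'purpose' (how='inner') → 6 rows:
   payments purpose  late client  term
0        35    home     7    Kai    91
1        60    home     6   Omar    91
2        74    home     2   Hana    91
3        77    home     6   Omar    91
4        18     biz     0    Fay   108
5        63     biz     5    Wes   108
group by client: sum(term), sum(payments):
        term  payments
client                
Fay      108        18
Hana      91        74
Kai       91        35
Omar     182       137
Wes      108        63
filter rows where term > 91:
        term  payments
client                
Fay      108        18
Omar     182       137
Wes      108        63
take 2 rows with smallest term:
        term  payments
client                
Fay      108        18
Wes      108        63
value at row 'Fay', column 'term' → 108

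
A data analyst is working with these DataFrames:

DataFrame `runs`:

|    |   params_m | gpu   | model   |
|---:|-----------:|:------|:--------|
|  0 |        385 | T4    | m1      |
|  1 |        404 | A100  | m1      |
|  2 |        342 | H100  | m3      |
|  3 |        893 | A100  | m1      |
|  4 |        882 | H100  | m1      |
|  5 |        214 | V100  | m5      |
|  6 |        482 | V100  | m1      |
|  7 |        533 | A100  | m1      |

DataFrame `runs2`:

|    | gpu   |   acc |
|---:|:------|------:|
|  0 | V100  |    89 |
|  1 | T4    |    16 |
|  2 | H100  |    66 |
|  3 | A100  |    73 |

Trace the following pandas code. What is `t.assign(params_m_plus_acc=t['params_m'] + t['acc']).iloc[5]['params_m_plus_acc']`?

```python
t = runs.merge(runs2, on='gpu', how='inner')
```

merge on 'gpu' (how='inner') → 8 rows:
   params_m   gpu model  acc
0       385    T4    m1   16
1       404  A100    m1   73
2       342  H100    m3   66
3       893  A100    m1   73
4       882  H100    m1   66
5       214  V100    m5   89
6       482  V100    m1   89
7       533  A100    m1   73
add column params_m_plus_acc = t['params_m'] + t['acc']:
   params_m   gpu model  acc  params_m_plus_acc
0       385    T4    m1   16                401
1       404  A100    m1   73                477
2       342  H100    m3   66                408
3       893  A100    m1   73                966
4       882  H100    m1   66                948
5       214  V100    m5   89                303
6       482  V100    m1   89                571
7       533  A100    m1   73                606
Then the value at position 5, column 'params_m_plus_acc': 303

303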